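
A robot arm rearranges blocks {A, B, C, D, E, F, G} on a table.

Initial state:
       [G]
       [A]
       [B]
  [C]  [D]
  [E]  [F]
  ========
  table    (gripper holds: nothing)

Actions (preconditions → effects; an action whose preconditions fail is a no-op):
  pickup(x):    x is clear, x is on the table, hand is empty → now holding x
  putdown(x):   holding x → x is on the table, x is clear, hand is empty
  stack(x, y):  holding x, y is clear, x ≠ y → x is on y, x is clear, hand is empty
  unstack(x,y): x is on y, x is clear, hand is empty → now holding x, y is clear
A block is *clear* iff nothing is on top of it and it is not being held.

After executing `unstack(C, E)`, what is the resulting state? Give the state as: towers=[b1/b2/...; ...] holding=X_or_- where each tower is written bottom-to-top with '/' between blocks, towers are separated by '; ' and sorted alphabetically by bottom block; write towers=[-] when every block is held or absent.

towers=[E; F/D/B/A/G] holding=C

before: towers=[E/C; F/D/B/A/G] holding=-
pre[unstack(C, E)]: on(C,E) yes, clear(C) yes, handempty yes
all met → apply unstack(C, E)
after:  towers=[E; F/D/B/A/G] holding=C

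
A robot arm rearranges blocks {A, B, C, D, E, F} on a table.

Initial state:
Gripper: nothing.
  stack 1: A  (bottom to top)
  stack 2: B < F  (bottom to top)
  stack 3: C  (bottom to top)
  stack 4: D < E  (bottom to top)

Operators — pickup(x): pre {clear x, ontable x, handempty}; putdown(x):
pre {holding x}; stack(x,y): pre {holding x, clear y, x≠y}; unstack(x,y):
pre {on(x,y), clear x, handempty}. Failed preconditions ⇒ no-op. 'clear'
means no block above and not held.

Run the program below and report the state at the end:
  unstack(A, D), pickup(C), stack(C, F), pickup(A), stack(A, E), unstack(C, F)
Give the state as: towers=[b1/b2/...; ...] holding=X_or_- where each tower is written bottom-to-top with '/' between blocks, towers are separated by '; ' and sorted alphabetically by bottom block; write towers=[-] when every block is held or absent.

towers=[B/F; D/E/A] holding=C

step 1 (unstack(A, D)) [no-op]: towers=[A; B/F; C; D/E] holding=-
step 2 (pickup(C)): towers=[A; B/F; D/E] holding=C
step 3 (stack(C, F)): towers=[A; B/F/C; D/E] holding=-
step 4 (pickup(A)): towers=[B/F/C; D/E] holding=A
step 5 (stack(A, E)): towers=[B/F/C; D/E/A] holding=-
step 6 (unstack(C, F)): towers=[B/F; D/E/A] holding=C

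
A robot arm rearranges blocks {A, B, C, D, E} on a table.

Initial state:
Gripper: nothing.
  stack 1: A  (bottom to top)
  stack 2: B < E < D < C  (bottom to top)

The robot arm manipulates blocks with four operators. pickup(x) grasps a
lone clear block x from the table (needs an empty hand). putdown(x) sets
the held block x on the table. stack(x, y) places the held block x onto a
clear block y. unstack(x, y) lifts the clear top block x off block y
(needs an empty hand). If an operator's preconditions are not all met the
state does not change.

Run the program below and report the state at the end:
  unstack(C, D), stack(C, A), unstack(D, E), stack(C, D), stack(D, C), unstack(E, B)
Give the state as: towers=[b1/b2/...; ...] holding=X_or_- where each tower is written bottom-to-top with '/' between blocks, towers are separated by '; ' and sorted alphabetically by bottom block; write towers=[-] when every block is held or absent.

towers=[A/C/D; B] holding=E

step 1 (unstack(C, D)): towers=[A; B/E/D] holding=C
step 2 (stack(C, A)): towers=[A/C; B/E/D] holding=-
step 3 (unstack(D, E)): towers=[A/C; B/E] holding=D
step 4 (stack(C, D)) [no-op]: towers=[A/C; B/E] holding=D
step 5 (stack(D, C)): towers=[A/C/D; B/E] holding=-
step 6 (unstack(E, B)): towers=[A/C/D; B] holding=E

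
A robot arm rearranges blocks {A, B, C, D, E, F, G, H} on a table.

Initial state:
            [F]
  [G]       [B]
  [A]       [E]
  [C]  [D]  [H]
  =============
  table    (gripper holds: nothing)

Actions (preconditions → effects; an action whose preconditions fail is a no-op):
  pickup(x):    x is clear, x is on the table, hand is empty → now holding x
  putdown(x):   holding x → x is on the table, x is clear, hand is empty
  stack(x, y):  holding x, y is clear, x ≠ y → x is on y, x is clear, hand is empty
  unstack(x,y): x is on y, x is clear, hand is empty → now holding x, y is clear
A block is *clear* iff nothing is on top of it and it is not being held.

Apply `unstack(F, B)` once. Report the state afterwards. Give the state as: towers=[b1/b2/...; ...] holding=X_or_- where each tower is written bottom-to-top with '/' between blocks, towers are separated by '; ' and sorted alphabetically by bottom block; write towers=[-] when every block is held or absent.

before: towers=[C/A/G; D; H/E/B/F] holding=-
pre[unstack(F, B)]: on(F,B) ✓, clear(F) ✓, handempty ✓
all met → apply unstack(F, B)
after:  towers=[C/A/G; D; H/E/B] holding=F

towers=[C/A/G; D; H/E/B] holding=F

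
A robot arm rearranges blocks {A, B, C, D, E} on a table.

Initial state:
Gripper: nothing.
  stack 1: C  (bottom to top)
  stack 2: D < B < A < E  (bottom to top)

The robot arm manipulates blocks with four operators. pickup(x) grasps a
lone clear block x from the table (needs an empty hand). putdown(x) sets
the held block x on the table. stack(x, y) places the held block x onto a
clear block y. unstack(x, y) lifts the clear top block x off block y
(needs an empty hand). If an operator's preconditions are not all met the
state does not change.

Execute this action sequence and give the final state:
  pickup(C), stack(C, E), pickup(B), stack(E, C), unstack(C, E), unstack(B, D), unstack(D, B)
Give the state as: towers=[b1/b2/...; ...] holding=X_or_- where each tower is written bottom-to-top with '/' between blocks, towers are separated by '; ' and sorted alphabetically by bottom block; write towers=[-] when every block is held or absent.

towers=[D/B/A/E] holding=C

step 1 (pickup(C)): towers=[D/B/A/E] holding=C
step 2 (stack(C, E)): towers=[D/B/A/E/C] holding=-
step 3 (pickup(B)) [no-op]: towers=[D/B/A/E/C] holding=-
step 4 (stack(E, C)) [no-op]: towers=[D/B/A/E/C] holding=-
step 5 (unstack(C, E)): towers=[D/B/A/E] holding=C
step 6 (unstack(B, D)) [no-op]: towers=[D/B/A/E] holding=C
step 7 (unstack(D, B)) [no-op]: towers=[D/B/A/E] holding=C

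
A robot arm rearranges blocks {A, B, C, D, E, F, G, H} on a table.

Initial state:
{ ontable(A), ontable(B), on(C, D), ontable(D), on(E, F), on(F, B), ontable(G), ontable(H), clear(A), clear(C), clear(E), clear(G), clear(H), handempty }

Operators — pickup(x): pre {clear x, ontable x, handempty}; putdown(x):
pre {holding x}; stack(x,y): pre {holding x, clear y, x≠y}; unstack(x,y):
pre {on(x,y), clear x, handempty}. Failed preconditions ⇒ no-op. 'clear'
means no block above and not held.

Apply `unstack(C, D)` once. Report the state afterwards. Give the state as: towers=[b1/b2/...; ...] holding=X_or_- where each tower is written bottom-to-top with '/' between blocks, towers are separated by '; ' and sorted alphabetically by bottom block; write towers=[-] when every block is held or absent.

before: towers=[A; B/F/E; D/C; G; H] holding=-
pre[unstack(C, D)]: on(C,D) ok, clear(C) ok, handempty ok
all met → apply unstack(C, D)
after:  towers=[A; B/F/E; D; G; H] holding=C

towers=[A; B/F/E; D; G; H] holding=C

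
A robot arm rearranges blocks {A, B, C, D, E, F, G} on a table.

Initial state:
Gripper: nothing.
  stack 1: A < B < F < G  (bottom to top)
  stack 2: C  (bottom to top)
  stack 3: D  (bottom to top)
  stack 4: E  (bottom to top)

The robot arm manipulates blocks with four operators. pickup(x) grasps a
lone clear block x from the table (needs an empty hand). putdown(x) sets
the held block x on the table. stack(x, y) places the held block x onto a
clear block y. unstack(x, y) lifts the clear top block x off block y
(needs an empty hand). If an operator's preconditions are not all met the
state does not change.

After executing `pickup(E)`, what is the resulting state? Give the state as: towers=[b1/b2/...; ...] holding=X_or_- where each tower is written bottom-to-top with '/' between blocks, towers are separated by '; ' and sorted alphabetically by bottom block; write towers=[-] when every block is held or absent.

before: towers=[A/B/F/G; C; D; E] holding=-
pre[pickup(E)]: clear(E) yes, ontable(E) yes, handempty yes
all met → apply pickup(E)
after:  towers=[A/B/F/G; C; D] holding=E

towers=[A/B/F/G; C; D] holding=E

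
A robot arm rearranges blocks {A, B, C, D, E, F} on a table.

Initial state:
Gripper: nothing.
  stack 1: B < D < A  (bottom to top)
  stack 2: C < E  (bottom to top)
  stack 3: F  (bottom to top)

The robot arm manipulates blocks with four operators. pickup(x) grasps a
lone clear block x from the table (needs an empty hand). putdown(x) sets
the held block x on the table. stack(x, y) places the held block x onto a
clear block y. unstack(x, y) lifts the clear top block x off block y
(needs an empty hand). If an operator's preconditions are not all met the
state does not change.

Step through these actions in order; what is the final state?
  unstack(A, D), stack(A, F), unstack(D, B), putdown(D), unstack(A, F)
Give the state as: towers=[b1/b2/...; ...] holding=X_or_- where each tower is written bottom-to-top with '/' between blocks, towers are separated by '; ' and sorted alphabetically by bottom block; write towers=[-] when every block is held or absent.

towers=[B; C/E; D; F] holding=A

step 1 (unstack(A, D)): towers=[B/D; C/E; F] holding=A
step 2 (stack(A, F)): towers=[B/D; C/E; F/A] holding=-
step 3 (unstack(D, B)): towers=[B; C/E; F/A] holding=D
step 4 (putdown(D)): towers=[B; C/E; D; F/A] holding=-
step 5 (unstack(A, F)): towers=[B; C/E; D; F] holding=A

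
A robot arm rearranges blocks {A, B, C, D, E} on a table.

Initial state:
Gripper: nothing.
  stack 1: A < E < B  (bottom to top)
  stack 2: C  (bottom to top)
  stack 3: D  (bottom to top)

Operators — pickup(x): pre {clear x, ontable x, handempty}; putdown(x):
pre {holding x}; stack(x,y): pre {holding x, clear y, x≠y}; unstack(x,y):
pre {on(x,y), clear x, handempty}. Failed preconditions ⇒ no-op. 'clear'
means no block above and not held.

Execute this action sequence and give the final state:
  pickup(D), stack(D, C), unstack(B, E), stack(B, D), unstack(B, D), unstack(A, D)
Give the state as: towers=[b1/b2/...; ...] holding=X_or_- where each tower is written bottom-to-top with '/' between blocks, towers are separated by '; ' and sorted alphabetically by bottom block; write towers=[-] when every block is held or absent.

step 1 (pickup(D)): towers=[A/E/B; C] holding=D
step 2 (stack(D, C)): towers=[A/E/B; C/D] holding=-
step 3 (unstack(B, E)): towers=[A/E; C/D] holding=B
step 4 (stack(B, D)): towers=[A/E; C/D/B] holding=-
step 5 (unstack(B, D)): towers=[A/E; C/D] holding=B
step 6 (unstack(A, D)) [no-op]: towers=[A/E; C/D] holding=B

towers=[A/E; C/D] holding=B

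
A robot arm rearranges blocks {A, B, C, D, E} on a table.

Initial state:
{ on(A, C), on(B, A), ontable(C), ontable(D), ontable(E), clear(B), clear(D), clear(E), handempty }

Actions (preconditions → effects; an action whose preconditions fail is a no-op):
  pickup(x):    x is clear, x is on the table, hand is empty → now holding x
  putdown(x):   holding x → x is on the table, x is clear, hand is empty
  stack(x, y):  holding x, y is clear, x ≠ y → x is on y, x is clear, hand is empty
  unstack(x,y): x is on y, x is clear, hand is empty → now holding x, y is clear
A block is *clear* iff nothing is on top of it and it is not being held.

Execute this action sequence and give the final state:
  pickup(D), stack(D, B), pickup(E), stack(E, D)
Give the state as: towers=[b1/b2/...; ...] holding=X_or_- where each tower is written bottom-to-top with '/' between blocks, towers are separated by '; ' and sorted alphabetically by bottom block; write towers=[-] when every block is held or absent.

towers=[C/A/B/D/E] holding=-

step 1 (pickup(D)): towers=[C/A/B; E] holding=D
step 2 (stack(D, B)): towers=[C/A/B/D; E] holding=-
step 3 (pickup(E)): towers=[C/A/B/D] holding=E
step 4 (stack(E, D)): towers=[C/A/B/D/E] holding=-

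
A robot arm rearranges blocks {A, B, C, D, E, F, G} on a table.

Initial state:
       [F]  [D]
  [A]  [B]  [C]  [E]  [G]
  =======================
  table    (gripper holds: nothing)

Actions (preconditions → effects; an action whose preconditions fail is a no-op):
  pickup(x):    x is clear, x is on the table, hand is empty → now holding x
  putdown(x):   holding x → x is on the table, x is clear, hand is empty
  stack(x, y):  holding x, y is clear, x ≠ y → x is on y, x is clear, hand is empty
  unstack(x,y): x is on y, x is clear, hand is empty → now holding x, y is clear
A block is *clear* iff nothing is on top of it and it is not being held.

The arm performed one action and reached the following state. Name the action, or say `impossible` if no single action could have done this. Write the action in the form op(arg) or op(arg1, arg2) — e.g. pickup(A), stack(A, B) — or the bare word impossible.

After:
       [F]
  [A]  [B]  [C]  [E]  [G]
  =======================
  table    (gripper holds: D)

unstack(D, C)

target: towers=[A; B/F; C; E; G] holding=D
     unstack(F, B) → towers=[A; B; C/D; E; G] holding=F
         pickup(G) → towers=[A; B/F; C/D; E] holding=G
     unstack(D, C) → towers=[A; B/F; C; E; G] holding=D  ← match
         pickup(A) → towers=[B/F; C/D; E; G] holding=A
         pickup(E) → towers=[A; B/F; C/D; G] holding=E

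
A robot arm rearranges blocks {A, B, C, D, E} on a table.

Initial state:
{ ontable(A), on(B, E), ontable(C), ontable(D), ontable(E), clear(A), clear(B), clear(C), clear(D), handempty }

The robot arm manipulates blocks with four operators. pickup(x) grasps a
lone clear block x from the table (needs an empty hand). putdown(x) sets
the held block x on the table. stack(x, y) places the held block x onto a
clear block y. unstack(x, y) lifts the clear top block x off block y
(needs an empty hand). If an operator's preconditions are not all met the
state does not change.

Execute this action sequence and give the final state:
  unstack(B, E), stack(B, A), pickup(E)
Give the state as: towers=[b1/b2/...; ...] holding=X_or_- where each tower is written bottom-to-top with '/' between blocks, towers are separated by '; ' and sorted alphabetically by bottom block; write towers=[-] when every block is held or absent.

towers=[A/B; C; D] holding=E

step 1 (unstack(B, E)): towers=[A; C; D; E] holding=B
step 2 (stack(B, A)): towers=[A/B; C; D; E] holding=-
step 3 (pickup(E)): towers=[A/B; C; D] holding=E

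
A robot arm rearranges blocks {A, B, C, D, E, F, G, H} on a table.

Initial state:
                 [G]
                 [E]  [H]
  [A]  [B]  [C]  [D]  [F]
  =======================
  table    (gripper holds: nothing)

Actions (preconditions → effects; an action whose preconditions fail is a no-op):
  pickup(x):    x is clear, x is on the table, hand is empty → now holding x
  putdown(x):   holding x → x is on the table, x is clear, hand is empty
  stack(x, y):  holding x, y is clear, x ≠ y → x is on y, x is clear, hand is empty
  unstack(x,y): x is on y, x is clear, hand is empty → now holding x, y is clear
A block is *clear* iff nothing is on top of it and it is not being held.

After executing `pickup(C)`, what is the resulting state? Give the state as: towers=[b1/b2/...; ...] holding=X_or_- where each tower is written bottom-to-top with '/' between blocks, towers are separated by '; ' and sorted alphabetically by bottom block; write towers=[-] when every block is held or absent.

towers=[A; B; D/E/G; F/H] holding=C

before: towers=[A; B; C; D/E/G; F/H] holding=-
pre[pickup(C)]: clear(C) yes, ontable(C) yes, handempty yes
all met → apply pickup(C)
after:  towers=[A; B; D/E/G; F/H] holding=C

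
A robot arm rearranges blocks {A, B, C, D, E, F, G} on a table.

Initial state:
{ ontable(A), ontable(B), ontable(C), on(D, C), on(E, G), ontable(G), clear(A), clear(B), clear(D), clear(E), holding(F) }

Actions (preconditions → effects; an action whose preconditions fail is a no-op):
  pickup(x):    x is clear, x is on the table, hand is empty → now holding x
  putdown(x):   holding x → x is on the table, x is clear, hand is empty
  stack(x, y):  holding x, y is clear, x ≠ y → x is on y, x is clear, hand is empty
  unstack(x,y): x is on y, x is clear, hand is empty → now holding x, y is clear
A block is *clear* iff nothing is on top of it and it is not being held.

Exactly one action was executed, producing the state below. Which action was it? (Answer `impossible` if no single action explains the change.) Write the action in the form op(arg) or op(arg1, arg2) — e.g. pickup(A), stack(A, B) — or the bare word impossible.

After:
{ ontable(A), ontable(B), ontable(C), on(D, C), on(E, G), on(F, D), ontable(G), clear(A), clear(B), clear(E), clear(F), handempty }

target: towers=[A; B; C/D/F; G/E] holding=-
        putdown(F) → towers=[A; B; C/D; F; G/E] holding=-
       stack(F, B) → towers=[A; B/F; C/D; G/E] holding=-
       stack(F, D) → towers=[A; B; C/D/F; G/E] holding=-  ← match
       stack(F, A) → towers=[A/F; B; C/D; G/E] holding=-
       stack(F, E) → towers=[A; B; C/D; G/E/F] holding=-

stack(F, D)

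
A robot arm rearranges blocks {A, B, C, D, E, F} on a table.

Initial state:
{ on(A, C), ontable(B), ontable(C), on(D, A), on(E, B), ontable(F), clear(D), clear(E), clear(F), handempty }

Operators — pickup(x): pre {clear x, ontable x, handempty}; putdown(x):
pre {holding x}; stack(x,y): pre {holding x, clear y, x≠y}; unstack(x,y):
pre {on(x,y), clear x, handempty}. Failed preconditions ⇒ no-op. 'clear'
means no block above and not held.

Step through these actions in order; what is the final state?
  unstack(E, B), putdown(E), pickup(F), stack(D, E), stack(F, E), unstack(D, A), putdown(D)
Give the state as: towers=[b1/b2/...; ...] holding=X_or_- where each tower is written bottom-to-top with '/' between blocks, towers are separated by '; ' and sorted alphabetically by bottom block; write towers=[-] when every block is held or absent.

towers=[B; C/A; D; E/F] holding=-

step 1 (unstack(E, B)): towers=[B; C/A/D; F] holding=E
step 2 (putdown(E)): towers=[B; C/A/D; E; F] holding=-
step 3 (pickup(F)): towers=[B; C/A/D; E] holding=F
step 4 (stack(D, E)) [no-op]: towers=[B; C/A/D; E] holding=F
step 5 (stack(F, E)): towers=[B; C/A/D; E/F] holding=-
step 6 (unstack(D, A)): towers=[B; C/A; E/F] holding=D
step 7 (putdown(D)): towers=[B; C/A; D; E/F] holding=-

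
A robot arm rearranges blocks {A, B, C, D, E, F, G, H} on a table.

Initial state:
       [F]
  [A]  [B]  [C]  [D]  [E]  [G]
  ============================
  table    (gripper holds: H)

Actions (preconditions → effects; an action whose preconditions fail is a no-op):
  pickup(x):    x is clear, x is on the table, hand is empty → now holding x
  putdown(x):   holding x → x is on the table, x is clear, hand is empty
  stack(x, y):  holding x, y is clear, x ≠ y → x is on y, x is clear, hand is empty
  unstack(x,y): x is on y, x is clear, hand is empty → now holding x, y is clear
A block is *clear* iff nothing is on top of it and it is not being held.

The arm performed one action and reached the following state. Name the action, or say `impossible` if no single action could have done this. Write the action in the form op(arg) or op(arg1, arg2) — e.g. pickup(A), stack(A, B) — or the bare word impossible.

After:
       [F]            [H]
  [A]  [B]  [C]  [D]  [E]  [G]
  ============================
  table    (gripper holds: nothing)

target: towers=[A; B/F; C; D; E/H; G] holding=-
        putdown(H) → towers=[A; B/F; C; D; E; G; H] holding=-
       stack(H, G) → towers=[A; B/F; C; D; E; G/H] holding=-
       stack(H, A) → towers=[A/H; B/F; C; D; E; G] holding=-
       stack(H, E) → towers=[A; B/F; C; D; E/H; G] holding=-  ← match
       stack(H, F) → towers=[A; B/F/H; C; D; E; G] holding=-
       stack(H, D) → towers=[A; B/F; C; D/H; E; G] holding=-
       stack(H, C) → towers=[A; B/F; C/H; D; E; G] holding=-

stack(H, E)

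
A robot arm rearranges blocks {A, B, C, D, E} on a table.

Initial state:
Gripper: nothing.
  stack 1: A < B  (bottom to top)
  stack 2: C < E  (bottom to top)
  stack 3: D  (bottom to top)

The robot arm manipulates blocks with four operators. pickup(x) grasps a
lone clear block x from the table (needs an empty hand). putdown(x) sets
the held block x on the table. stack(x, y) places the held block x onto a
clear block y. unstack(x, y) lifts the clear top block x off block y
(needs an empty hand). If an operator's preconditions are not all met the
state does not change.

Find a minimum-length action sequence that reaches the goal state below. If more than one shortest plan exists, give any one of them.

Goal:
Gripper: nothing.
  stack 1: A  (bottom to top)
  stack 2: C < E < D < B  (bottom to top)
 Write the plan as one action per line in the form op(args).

pickup(D)
stack(D, E)
unstack(B, A)
stack(B, D)

step 1 (pickup(D)): towers=[A/B; C/E] holding=D
step 2 (stack(D, E)): towers=[A/B; C/E/D] holding=-
step 3 (unstack(B, A)): towers=[A; C/E/D] holding=B
step 4 (stack(B, D)): towers=[A; C/E/D/B] holding=-
goal check: towers=[A; C/E/D/B] holding=- — reached (length 4, optimal by BFS)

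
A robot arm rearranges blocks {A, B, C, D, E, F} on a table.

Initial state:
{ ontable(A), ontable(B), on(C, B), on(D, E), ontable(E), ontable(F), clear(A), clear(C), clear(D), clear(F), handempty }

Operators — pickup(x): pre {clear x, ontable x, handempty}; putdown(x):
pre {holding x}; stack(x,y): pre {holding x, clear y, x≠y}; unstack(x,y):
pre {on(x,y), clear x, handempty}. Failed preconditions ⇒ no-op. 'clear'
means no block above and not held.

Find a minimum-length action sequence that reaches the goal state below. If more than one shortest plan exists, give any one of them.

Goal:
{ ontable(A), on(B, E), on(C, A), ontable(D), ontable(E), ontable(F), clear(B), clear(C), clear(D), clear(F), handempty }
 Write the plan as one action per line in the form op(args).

unstack(D, E)
putdown(D)
unstack(C, B)
stack(C, A)
pickup(B)
stack(B, E)

step 1 (unstack(D, E)): towers=[A; B/C; E; F] holding=D
step 2 (putdown(D)): towers=[A; B/C; D; E; F] holding=-
step 3 (unstack(C, B)): towers=[A; B; D; E; F] holding=C
step 4 (stack(C, A)): towers=[A/C; B; D; E; F] holding=-
step 5 (pickup(B)): towers=[A/C; D; E; F] holding=B
step 6 (stack(B, E)): towers=[A/C; D; E/B; F] holding=-
goal check: towers=[A/C; D; E/B; F] holding=- — reached (length 6, optimal by BFS)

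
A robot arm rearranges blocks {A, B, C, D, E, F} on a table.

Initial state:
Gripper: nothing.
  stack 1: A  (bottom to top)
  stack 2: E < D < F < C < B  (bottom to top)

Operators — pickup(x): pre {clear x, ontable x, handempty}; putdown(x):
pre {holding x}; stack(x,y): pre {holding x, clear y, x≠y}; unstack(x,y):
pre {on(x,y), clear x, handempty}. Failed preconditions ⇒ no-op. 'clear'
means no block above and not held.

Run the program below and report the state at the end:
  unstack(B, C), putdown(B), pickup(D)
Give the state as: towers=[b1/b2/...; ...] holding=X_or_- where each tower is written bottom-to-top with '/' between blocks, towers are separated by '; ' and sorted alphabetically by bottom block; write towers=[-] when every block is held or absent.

step 1 (unstack(B, C)): towers=[A; E/D/F/C] holding=B
step 2 (putdown(B)): towers=[A; B; E/D/F/C] holding=-
step 3 (pickup(D)) [no-op]: towers=[A; B; E/D/F/C] holding=-

towers=[A; B; E/D/F/C] holding=-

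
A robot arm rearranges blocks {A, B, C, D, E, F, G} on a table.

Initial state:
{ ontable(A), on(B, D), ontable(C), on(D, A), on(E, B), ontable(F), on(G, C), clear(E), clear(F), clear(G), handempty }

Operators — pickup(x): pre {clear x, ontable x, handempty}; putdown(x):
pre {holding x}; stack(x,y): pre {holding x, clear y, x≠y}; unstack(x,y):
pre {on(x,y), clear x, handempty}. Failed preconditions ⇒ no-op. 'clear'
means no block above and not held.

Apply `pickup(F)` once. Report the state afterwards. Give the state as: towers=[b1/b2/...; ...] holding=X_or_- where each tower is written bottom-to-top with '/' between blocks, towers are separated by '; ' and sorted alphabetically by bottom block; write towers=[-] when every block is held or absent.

before: towers=[A/D/B/E; C/G; F] holding=-
pre[pickup(F)]: clear(F) yes, ontable(F) yes, handempty yes
all met → apply pickup(F)
after:  towers=[A/D/B/E; C/G] holding=F

towers=[A/D/B/E; C/G] holding=F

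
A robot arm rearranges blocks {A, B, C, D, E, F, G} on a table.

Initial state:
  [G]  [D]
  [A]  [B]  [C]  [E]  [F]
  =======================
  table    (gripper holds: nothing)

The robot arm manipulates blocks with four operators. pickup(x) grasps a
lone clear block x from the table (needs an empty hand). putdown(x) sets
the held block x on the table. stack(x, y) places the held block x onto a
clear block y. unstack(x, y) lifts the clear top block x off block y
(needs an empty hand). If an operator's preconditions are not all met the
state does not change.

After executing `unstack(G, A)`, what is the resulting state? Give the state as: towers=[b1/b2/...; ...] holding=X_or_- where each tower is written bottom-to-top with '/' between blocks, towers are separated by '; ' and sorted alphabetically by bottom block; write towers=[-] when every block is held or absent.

before: towers=[A/G; B/D; C; E; F] holding=-
pre[unstack(G, A)]: on(G,A) ✓, clear(G) ✓, handempty ✓
all met → apply unstack(G, A)
after:  towers=[A; B/D; C; E; F] holding=G

towers=[A; B/D; C; E; F] holding=G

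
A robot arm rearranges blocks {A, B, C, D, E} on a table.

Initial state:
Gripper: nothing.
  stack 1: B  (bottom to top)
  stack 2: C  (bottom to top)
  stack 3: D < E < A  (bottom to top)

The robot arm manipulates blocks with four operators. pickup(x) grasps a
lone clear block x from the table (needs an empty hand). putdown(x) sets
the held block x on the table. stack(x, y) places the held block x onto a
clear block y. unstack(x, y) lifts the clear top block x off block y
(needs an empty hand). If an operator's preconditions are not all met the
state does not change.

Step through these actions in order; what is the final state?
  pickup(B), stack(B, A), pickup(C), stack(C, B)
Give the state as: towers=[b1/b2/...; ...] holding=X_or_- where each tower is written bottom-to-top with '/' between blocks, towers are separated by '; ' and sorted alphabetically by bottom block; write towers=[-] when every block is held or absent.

step 1 (pickup(B)): towers=[C; D/E/A] holding=B
step 2 (stack(B, A)): towers=[C; D/E/A/B] holding=-
step 3 (pickup(C)): towers=[D/E/A/B] holding=C
step 4 (stack(C, B)): towers=[D/E/A/B/C] holding=-

towers=[D/E/A/B/C] holding=-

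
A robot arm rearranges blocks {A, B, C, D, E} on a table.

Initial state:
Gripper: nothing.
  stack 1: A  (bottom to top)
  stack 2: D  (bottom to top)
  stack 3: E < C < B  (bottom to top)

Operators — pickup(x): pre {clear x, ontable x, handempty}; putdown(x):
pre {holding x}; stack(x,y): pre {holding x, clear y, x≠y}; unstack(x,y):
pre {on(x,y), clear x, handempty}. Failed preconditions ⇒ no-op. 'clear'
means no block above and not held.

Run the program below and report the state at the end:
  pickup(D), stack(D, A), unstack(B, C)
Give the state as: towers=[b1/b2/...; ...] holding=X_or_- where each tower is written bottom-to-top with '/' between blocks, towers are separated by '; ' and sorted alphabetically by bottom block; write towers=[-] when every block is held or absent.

step 1 (pickup(D)): towers=[A; E/C/B] holding=D
step 2 (stack(D, A)): towers=[A/D; E/C/B] holding=-
step 3 (unstack(B, C)): towers=[A/D; E/C] holding=B

towers=[A/D; E/C] holding=B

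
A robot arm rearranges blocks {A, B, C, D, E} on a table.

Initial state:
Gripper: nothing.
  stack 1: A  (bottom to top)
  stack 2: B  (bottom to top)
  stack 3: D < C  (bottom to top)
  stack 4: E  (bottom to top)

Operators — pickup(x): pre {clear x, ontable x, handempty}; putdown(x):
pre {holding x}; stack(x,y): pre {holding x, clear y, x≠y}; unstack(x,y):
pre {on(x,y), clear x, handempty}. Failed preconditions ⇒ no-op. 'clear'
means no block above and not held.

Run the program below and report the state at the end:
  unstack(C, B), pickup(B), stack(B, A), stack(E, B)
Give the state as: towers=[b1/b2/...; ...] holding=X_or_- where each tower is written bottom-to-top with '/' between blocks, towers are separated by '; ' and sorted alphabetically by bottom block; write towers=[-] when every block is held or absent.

step 1 (unstack(C, B)) [no-op]: towers=[A; B; D/C; E] holding=-
step 2 (pickup(B)): towers=[A; D/C; E] holding=B
step 3 (stack(B, A)): towers=[A/B; D/C; E] holding=-
step 4 (stack(E, B)) [no-op]: towers=[A/B; D/C; E] holding=-

towers=[A/B; D/C; E] holding=-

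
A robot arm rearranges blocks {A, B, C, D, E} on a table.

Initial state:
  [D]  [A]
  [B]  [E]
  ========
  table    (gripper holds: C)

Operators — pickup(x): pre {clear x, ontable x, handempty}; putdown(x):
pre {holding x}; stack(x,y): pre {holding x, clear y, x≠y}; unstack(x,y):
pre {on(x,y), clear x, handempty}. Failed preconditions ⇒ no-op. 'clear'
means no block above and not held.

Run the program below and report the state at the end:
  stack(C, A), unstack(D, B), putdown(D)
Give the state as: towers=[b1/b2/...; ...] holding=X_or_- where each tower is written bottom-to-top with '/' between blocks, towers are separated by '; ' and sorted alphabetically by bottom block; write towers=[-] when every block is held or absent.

step 1 (stack(C, A)): towers=[B/D; E/A/C] holding=-
step 2 (unstack(D, B)): towers=[B; E/A/C] holding=D
step 3 (putdown(D)): towers=[B; D; E/A/C] holding=-

towers=[B; D; E/A/C] holding=-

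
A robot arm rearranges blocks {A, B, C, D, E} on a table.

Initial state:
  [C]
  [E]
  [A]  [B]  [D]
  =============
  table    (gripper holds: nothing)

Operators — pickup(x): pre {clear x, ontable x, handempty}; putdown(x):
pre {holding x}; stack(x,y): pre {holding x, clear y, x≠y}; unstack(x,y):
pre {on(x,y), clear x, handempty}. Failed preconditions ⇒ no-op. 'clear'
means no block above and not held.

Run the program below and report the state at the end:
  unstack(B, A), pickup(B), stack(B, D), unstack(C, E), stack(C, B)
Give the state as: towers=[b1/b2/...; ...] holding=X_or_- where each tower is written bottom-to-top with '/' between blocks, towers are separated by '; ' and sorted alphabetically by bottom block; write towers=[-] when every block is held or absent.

towers=[A/E; D/B/C] holding=-

step 1 (unstack(B, A)) [no-op]: towers=[A/E/C; B; D] holding=-
step 2 (pickup(B)): towers=[A/E/C; D] holding=B
step 3 (stack(B, D)): towers=[A/E/C; D/B] holding=-
step 4 (unstack(C, E)): towers=[A/E; D/B] holding=C
step 5 (stack(C, B)): towers=[A/E; D/B/C] holding=-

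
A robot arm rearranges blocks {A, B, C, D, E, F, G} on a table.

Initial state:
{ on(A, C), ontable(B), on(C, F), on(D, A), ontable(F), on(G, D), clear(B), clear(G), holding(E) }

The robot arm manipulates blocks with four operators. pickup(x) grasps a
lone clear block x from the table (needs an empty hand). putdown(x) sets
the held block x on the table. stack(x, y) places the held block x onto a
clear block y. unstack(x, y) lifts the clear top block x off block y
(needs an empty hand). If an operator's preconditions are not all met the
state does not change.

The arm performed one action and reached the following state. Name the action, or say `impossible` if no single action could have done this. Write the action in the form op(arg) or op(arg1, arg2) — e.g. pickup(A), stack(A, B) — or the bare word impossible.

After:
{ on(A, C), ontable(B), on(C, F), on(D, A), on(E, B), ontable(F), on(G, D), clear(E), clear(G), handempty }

stack(E, B)

target: towers=[B/E; F/C/A/D/G] holding=-
        putdown(E) → towers=[B; E; F/C/A/D/G] holding=-
       stack(E, B) → towers=[B/E; F/C/A/D/G] holding=-  ← match
       stack(E, G) → towers=[B; F/C/A/D/G/E] holding=-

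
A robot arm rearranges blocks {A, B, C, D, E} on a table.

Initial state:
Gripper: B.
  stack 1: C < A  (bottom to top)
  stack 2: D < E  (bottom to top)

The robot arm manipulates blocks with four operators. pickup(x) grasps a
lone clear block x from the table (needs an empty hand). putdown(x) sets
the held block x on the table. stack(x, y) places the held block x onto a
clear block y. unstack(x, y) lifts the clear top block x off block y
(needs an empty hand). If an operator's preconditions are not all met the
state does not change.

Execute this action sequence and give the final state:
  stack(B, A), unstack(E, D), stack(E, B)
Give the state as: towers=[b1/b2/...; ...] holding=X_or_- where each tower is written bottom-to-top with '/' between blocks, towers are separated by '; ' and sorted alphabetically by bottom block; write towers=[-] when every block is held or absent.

towers=[C/A/B/E; D] holding=-

step 1 (stack(B, A)): towers=[C/A/B; D/E] holding=-
step 2 (unstack(E, D)): towers=[C/A/B; D] holding=E
step 3 (stack(E, B)): towers=[C/A/B/E; D] holding=-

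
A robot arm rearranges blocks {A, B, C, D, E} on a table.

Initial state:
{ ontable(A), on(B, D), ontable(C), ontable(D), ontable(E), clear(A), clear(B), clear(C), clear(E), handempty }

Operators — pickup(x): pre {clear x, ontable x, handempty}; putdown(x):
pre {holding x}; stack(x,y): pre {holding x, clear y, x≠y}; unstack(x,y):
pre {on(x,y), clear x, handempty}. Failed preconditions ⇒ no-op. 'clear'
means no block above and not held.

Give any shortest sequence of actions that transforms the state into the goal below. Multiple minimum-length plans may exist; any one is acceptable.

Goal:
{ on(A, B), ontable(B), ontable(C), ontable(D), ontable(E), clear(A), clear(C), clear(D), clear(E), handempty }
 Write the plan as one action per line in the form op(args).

unstack(B, D)
putdown(B)
pickup(A)
stack(A, B)

step 1 (unstack(B, D)): towers=[A; C; D; E] holding=B
step 2 (putdown(B)): towers=[A; B; C; D; E] holding=-
step 3 (pickup(A)): towers=[B; C; D; E] holding=A
step 4 (stack(A, B)): towers=[B/A; C; D; E] holding=-
goal check: towers=[B/A; C; D; E] holding=- — reached (length 4, optimal by BFS)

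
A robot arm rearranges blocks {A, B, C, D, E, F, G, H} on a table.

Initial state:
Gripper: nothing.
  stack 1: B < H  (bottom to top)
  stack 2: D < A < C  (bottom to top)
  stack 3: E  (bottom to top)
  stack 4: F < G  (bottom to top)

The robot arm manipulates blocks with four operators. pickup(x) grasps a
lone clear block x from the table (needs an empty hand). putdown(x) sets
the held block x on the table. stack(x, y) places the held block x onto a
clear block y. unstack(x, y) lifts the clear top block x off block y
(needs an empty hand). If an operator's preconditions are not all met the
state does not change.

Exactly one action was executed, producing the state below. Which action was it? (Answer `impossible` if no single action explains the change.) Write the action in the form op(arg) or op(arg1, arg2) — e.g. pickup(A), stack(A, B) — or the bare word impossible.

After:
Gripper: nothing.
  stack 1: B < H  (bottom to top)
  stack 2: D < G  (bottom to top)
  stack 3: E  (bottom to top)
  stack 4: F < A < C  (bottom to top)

target: towers=[B/H; D/G; E; F/A/C] holding=-
     unstack(G, F) → towers=[B/H; D/A/C; E; F] holding=G
         pickup(E) → towers=[B/H; D/A/C; F/G] holding=E
     unstack(H, B) → towers=[B; D/A/C; E; F/G] holding=H
     unstack(C, A) → towers=[B/H; D/A; E; F/G] holding=C
none of the 4 applicable actions match → impossible

impossible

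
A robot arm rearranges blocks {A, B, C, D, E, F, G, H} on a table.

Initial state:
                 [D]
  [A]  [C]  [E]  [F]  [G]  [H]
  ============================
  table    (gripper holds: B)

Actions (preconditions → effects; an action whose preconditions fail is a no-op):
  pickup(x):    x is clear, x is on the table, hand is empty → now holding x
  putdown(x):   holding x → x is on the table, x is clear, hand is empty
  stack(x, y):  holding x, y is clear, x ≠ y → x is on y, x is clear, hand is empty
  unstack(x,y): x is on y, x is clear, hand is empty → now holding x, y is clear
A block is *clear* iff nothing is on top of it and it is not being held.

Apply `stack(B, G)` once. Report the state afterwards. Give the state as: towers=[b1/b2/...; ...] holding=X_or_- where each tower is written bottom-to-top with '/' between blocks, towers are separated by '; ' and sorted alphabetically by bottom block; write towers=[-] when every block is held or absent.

towers=[A; C; E; F/D; G/B; H] holding=-

before: towers=[A; C; E; F/D; G; H] holding=B
pre[stack(B, G)]: holding(B) yes, clear(G) yes, B≠G yes
all met → apply stack(B, G)
after:  towers=[A; C; E; F/D; G/B; H] holding=-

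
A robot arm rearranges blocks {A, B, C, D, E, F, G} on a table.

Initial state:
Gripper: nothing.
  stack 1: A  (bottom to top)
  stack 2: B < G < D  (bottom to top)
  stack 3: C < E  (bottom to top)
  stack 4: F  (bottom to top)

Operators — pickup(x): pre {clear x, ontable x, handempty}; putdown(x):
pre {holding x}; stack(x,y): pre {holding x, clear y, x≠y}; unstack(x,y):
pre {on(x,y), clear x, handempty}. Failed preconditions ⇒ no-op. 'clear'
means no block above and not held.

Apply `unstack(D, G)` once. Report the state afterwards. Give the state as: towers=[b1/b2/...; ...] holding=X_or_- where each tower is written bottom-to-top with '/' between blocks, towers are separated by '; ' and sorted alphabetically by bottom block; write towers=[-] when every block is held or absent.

before: towers=[A; B/G/D; C/E; F] holding=-
pre[unstack(D, G)]: on(D,G) ✓, clear(D) ✓, handempty ✓
all met → apply unstack(D, G)
after:  towers=[A; B/G; C/E; F] holding=D

towers=[A; B/G; C/E; F] holding=D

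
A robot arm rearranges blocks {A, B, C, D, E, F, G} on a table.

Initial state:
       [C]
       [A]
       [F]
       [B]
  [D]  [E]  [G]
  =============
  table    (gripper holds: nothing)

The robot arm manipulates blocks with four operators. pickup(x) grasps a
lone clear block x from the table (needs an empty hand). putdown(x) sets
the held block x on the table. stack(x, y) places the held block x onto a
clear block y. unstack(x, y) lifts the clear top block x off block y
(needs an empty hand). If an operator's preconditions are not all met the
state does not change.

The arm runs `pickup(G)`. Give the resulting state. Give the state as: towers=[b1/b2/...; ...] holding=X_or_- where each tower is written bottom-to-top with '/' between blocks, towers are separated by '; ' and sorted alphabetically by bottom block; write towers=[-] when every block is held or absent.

before: towers=[D; E/B/F/A/C; G] holding=-
pre[pickup(G)]: clear(G) yes, ontable(G) yes, handempty yes
all met → apply pickup(G)
after:  towers=[D; E/B/F/A/C] holding=G

towers=[D; E/B/F/A/C] holding=G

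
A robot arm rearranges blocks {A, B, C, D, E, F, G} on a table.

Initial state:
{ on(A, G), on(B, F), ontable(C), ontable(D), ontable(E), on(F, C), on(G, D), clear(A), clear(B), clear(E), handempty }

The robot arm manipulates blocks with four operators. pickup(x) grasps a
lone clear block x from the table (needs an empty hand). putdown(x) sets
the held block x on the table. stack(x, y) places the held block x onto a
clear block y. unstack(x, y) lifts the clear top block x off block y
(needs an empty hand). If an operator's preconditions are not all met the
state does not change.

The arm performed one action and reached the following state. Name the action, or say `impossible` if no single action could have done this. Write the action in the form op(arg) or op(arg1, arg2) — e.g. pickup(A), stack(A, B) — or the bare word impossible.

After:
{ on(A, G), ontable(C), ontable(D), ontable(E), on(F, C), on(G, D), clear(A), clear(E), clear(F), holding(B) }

unstack(B, F)

target: towers=[C/F; D/G/A; E] holding=B
     unstack(B, F) → towers=[C/F; D/G/A; E] holding=B  ← match
     unstack(A, G) → towers=[C/F/B; D/G; E] holding=A
         pickup(E) → towers=[C/F/B; D/G/A] holding=E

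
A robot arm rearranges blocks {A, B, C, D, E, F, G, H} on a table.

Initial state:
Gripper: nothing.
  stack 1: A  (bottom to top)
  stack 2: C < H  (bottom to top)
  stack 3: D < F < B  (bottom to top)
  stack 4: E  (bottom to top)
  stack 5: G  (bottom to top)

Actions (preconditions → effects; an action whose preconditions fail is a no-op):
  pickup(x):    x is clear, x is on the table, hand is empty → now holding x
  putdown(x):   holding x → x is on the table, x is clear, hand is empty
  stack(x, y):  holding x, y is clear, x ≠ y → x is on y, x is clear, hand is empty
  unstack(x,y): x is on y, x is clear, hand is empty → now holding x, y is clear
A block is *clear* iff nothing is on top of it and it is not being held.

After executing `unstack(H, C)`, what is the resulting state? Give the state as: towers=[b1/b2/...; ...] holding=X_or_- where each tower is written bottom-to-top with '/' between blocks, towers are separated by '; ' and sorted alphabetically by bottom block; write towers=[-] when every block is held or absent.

before: towers=[A; C/H; D/F/B; E; G] holding=-
pre[unstack(H, C)]: on(H,C) ok, clear(H) ok, handempty ok
all met → apply unstack(H, C)
after:  towers=[A; C; D/F/B; E; G] holding=H

towers=[A; C; D/F/B; E; G] holding=H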